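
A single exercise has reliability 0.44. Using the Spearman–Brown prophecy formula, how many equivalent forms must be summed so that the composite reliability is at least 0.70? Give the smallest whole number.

k ≥ ρ*(1−ρ₁)/(ρ₁(1−ρ*)) = 0.70·0.56 / (0.44·0.30) = 2.970.
Smallest integer k = 3.

3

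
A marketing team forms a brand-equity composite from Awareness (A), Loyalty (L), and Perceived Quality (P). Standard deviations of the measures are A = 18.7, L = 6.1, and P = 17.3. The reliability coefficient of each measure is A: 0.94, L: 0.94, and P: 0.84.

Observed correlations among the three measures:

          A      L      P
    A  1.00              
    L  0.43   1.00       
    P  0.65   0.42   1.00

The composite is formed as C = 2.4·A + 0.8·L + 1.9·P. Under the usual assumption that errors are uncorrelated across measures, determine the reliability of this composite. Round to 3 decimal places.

Var(C) = 2.4²·18.7² + 0.8²·6.1² + 1.9²·17.3² + 2·[1.92·18.7·6.1·0.43 + 4.56·18.7·17.3·0.65 + 1.52·6.1·17.3·0.42] = 3118.47 + 2240.86 = 5359.33.
Under uncorrelated errors the observed covariances equal the true-score covariances, so only the own-variance terms attenuate.
True-score variance = [2.4²·18.7²·0.94 + 0.8²·6.1²·0.94 + 1.9²·17.3²·0.84] + 2240.86 = 2823.31 + 2240.86 = 5064.17.
Reliability = 5064.17 / 5359.33 = 0.945.

0.945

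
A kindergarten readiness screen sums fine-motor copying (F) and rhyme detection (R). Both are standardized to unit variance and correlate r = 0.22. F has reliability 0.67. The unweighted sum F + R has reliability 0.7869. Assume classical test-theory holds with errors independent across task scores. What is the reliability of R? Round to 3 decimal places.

0.810

Var(F+R) = 2 + 2·0.22 = 2.440.
True-score variance = ρ_F + ρ_R + 2·0.22, so 0.7869 = (0.67 + ρ_R + 0.44) / 2.440.
ρ_R = 0.7869·2.440 − 0.67 − 0.44 = 0.810.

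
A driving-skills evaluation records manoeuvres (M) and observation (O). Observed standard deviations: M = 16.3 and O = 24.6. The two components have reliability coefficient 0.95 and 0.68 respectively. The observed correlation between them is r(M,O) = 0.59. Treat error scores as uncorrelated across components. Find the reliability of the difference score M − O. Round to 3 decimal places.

0.480

Var(M−O) = 16.3² + 24.6² − 2·16.3·24.6·0.59 = 870.85 − 473.156 = 397.694.
Because errors are independent across components, Cov(Tᵢ,Tⱼ) = Cov(Xᵢ,Xⱼ); the off-diagonal part of the true-score variance is the same as above.
True-score variance = [16.3²·0.95 + 24.6²·0.68] − 473.156 = 663.914 − 473.156 = 190.758.
Reliability = 190.758 / 397.694 = 0.480.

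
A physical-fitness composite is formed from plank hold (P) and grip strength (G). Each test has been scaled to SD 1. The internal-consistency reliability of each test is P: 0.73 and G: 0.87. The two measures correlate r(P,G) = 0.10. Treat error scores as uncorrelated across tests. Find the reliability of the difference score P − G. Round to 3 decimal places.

0.778

Var(P−G) = 1 + 1 − 2·0.10 = 2 − 0.2 = 1.8.
Because errors are independent across components, Cov(Tᵢ,Tⱼ) = Cov(Xᵢ,Xⱼ); the off-diagonal part of the true-score variance is the same as above.
True-score variance = [0.73 + 0.87] − 0.2 = 1.6 − 0.2 = 1.4.
Reliability = 1.4 / 1.8 = 0.778.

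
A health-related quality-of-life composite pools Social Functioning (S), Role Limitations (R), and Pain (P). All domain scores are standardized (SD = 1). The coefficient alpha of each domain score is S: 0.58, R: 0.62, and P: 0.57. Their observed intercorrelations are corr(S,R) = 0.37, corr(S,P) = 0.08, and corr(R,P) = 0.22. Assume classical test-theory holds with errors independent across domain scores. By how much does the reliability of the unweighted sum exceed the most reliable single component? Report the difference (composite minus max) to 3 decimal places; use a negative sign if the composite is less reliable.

Var(sum) = 3 + 1.34 = 4.34; true-score variance = 1.77 + 1.34 = 3.11; composite reliability = 0.7166.
Max component reliability = 0.6200.
Difference = 0.7166 − 0.6200 = 0.097.

0.097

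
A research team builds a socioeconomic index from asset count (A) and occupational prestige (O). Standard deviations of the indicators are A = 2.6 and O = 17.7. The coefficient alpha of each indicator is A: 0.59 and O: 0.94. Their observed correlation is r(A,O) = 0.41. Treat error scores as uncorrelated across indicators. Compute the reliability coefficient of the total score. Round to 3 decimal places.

Var(A+O) = 2.6² + 17.7² + 2·[2.6·17.7·0.41] = 320.05 + 37.7364 = 357.786.
Under uncorrelated errors the observed covariances equal the true-score covariances, so only the own-variance terms attenuate.
True-score variance = [2.6²·0.59 + 17.7²·0.94] + 37.7364 = 298.481 + 37.7364 = 336.217.
Reliability = 336.217 / 357.786 = 0.940.

0.940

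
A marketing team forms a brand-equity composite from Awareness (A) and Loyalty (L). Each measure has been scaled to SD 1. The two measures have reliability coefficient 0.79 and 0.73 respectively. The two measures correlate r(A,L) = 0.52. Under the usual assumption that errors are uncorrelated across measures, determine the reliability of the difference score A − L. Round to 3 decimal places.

0.500

Var(A−L) = 1 + 1 − 2·0.52 = 2 − 1.04 = 0.96.
Because errors are independent across components, Cov(Tᵢ,Tⱼ) = Cov(Xᵢ,Xⱼ); the off-diagonal part of the true-score variance is the same as above.
True-score variance = [0.79 + 0.73] − 1.04 = 1.52 − 1.04 = 0.48.
Reliability = 0.48 / 0.96 = 0.500.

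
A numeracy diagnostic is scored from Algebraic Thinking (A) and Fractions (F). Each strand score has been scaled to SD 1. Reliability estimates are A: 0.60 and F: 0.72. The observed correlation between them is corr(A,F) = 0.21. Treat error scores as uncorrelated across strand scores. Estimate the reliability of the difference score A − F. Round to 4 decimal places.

0.5696

Var(A−F) = 1 + 1 − 2·0.21 = 2 − 0.42 = 1.58.
Under uncorrelated errors the observed covariances equal the true-score covariances, so only the own-variance terms attenuate.
True-score variance = [0.60 + 0.72] − 0.42 = 1.32 − 0.42 = 0.9.
Reliability = 0.9 / 1.58 = 0.5696.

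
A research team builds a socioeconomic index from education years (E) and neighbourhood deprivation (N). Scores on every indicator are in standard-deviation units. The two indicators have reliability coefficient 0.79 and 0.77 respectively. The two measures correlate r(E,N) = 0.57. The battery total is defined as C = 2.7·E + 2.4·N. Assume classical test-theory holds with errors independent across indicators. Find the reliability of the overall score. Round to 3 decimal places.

0.860

Var(C) = 2.7² + 2.4² + 2·[6.48·0.57] = 13.05 + 7.3872 = 20.4372.
With uncorrelated errors the cross-covariances are all true-score covariance, so they carry over unchanged; only the diagonal terms shrink to ρᵢσᵢ².
True-score variance = [2.7²·0.79 + 2.4²·0.77] + 7.3872 = 10.1943 + 7.3872 = 17.5815.
Reliability = 17.5815 / 20.4372 = 0.860.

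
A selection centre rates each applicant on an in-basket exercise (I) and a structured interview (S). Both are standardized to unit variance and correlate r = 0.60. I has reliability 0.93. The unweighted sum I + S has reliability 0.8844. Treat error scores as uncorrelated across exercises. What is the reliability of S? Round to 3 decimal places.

0.700

Var(I+S) = 2 + 2·0.60 = 3.200.
True-score variance = ρ_I + ρ_S + 2·0.60, so 0.8844 = (0.93 + ρ_S + 1.20) / 3.200.
ρ_S = 0.8844·3.200 − 0.93 − 1.20 = 0.700.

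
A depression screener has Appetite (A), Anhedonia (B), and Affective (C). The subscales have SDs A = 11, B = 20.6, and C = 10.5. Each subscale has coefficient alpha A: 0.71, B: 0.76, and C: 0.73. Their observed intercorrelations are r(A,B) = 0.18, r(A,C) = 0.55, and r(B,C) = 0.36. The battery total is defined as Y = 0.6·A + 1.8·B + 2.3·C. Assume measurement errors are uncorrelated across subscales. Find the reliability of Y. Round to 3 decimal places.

Var(Y) = 0.6²·11² + 1.8²·20.6² + 2.3²·10.5² + 2·[1.08·11·20.6·0.18 + 1.38·11·10.5·0.55 + 4.14·20.6·10.5·0.36] = 2001.71 + 908.178 = 2909.89.
Under uncorrelated errors the observed covariances equal the true-score covariances, so only the own-variance terms attenuate.
True-score variance = [0.6²·11²·0.71 + 1.8²·20.6²·0.76 + 2.3²·10.5²·0.73] + 908.178 = 1501.62 + 908.178 = 2409.8.
Reliability = 2409.8 / 2909.89 = 0.828.

0.828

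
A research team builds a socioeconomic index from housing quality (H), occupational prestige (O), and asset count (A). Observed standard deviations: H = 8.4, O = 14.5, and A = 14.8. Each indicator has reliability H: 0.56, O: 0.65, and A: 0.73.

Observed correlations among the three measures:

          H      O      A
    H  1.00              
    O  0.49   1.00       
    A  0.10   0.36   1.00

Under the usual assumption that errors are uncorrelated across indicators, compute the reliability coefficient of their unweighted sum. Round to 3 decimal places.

Var(H+O+A) = 8.4² + 14.5² + 14.8² + 2·[8.4·14.5·0.49 + 8.4·14.8·0.10 + 14.5·14.8·0.36] = 499.85 + 298.74 = 798.59.
Under uncorrelated errors the observed covariances equal the true-score covariances, so only the own-variance terms attenuate.
True-score variance = [8.4²·0.56 + 14.5²·0.65 + 14.8²·0.73] + 298.74 = 336.075 + 298.74 = 634.815.
Reliability = 634.815 / 798.59 = 0.795.

0.795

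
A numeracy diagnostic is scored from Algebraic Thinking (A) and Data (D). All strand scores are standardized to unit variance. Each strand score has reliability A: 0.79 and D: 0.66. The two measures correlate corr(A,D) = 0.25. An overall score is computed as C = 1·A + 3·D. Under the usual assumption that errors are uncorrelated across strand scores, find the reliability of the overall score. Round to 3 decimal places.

0.716

Var(C) = 1 + 3² + 2·[3·0.25] = 10 + 1.5 = 11.5.
Under uncorrelated errors the observed covariances equal the true-score covariances, so only the own-variance terms attenuate.
True-score variance = [0.79 + 3²·0.66] + 1.5 = 6.73 + 1.5 = 8.23.
Reliability = 8.23 / 11.5 = 0.716.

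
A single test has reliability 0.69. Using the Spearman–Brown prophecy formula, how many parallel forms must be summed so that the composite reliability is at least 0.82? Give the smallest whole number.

k ≥ ρ*(1−ρ₁)/(ρ₁(1−ρ*)) = 0.82·0.31 / (0.69·0.18) = 2.047.
Smallest integer k = 3.

3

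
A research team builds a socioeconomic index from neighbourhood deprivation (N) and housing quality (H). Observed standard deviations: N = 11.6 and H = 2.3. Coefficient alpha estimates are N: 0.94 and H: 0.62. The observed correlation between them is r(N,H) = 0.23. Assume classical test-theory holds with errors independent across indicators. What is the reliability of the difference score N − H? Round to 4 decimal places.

0.9210

Var(N−H) = 11.6² + 2.3² − 2·11.6·2.3·0.23 = 139.85 − 12.2728 = 127.577.
With uncorrelated errors the cross-covariances are all true-score covariance, so they carry over unchanged; only the diagonal terms shrink to ρᵢσᵢ².
True-score variance = [11.6²·0.94 + 2.3²·0.62] − 12.2728 = 129.766 − 12.2728 = 117.493.
Reliability = 117.493 / 127.577 = 0.9210.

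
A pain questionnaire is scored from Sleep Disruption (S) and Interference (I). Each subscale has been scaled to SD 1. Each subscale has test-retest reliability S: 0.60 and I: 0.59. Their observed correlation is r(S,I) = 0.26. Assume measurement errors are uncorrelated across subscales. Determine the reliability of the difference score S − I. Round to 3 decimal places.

Var(S−I) = 1 + 1 − 2·0.26 = 2 − 0.52 = 1.48.
With uncorrelated errors the cross-covariances are all true-score covariance, so they carry over unchanged; only the diagonal terms shrink to ρᵢσᵢ².
True-score variance = [0.60 + 0.59] − 0.52 = 1.19 − 0.52 = 0.67.
Reliability = 0.67 / 1.48 = 0.453.

0.453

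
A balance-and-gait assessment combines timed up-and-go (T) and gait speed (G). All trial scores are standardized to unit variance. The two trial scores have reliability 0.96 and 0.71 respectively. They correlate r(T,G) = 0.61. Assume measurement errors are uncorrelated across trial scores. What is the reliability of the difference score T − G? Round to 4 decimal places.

Var(T−G) = 1 + 1 − 2·0.61 = 2 − 1.22 = 0.78.
With uncorrelated errors the cross-covariances are all true-score covariance, so they carry over unchanged; only the diagonal terms shrink to ρᵢσᵢ².
True-score variance = [0.96 + 0.71] − 1.22 = 1.67 − 1.22 = 0.45.
Reliability = 0.45 / 0.78 = 0.5769.

0.5769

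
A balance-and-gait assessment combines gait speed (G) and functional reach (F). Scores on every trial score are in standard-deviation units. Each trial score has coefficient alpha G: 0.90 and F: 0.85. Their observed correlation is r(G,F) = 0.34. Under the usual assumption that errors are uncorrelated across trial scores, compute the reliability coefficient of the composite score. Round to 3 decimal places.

Var(G+F) = 2 + 2·[0.34] = 2 + 0.68 = 2.68.
With uncorrelated errors the cross-covariances are all true-score covariance, so they carry over unchanged; only the diagonal terms shrink to ρᵢσᵢ².
True-score variance = [0.90 + 0.85] + 0.68 = 1.75 + 0.68 = 2.43.
Reliability = 2.43 / 2.68 = 0.907.

0.907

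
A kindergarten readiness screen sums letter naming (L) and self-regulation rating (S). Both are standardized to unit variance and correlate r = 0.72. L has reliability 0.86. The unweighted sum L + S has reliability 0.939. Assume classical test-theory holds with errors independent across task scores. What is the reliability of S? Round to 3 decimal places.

0.930

Var(L+S) = 2 + 2·0.72 = 3.440.
True-score variance = ρ_L + ρ_S + 2·0.72, so 0.939 = (0.86 + ρ_S + 1.44) / 3.440.
ρ_S = 0.939·3.440 − 0.86 − 1.44 = 0.930.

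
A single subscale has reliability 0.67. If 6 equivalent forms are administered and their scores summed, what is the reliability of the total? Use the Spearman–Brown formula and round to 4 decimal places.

ρ_k = kρ / (1 + (k−1)ρ) = 6·0.67 / (1 + 5·0.67) = 4.020 / 4.350 = 0.9241.

0.9241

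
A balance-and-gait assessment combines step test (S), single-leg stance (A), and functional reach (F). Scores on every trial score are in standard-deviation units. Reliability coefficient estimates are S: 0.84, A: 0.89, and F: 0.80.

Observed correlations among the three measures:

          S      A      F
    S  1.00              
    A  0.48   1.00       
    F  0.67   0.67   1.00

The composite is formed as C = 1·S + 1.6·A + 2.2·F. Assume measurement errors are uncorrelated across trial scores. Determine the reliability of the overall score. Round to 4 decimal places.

0.9199

Var(C) = 1 + 1.6² + 2.2² + 2·[1.6·0.48 + 2.2·0.67 + 3.52·0.67] = 8.4 + 9.2008 = 17.6008.
With uncorrelated errors the cross-covariances are all true-score covariance, so they carry over unchanged; only the diagonal terms shrink to ρᵢσᵢ².
True-score variance = [0.84 + 1.6²·0.89 + 2.2²·0.80] + 9.2008 = 6.9904 + 9.2008 = 16.1912.
Reliability = 16.1912 / 17.6008 = 0.9199.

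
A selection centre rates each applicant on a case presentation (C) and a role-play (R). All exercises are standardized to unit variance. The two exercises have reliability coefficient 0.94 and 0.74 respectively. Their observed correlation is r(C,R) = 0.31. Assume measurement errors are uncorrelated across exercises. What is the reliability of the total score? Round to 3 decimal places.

Var(C+R) = 2 + 2·[0.31] = 2 + 0.62 = 2.62.
Under uncorrelated errors the observed covariances equal the true-score covariances, so only the own-variance terms attenuate.
True-score variance = [0.94 + 0.74] + 0.62 = 1.68 + 0.62 = 2.3.
Reliability = 2.3 / 2.62 = 0.878.

0.878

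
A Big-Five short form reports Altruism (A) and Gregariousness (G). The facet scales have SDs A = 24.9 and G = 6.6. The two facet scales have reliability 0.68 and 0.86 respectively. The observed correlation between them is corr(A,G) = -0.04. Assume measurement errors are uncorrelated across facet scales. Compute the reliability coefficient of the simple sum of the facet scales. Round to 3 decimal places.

0.686

Var(A+G) = 24.9² + 6.6² + 2·[24.9·6.6·(-0.04)] = 663.57 − 13.1472 = 650.423.
Because errors are independent across components, Cov(Tᵢ,Tⱼ) = Cov(Xᵢ,Xⱼ); the off-diagonal part of the true-score variance is the same as above.
True-score variance = [24.9²·0.68 + 6.6²·0.86] − 13.1472 = 459.068 − 13.1472 = 445.921.
Reliability = 445.921 / 650.423 = 0.686.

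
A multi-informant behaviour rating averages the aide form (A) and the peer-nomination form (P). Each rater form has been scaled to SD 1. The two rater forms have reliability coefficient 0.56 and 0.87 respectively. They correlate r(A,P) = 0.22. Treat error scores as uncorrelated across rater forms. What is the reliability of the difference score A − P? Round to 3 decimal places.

Var(A−P) = 1 + 1 − 2·0.22 = 2 − 0.44 = 1.56.
Under uncorrelated errors the observed covariances equal the true-score covariances, so only the own-variance terms attenuate.
True-score variance = [0.56 + 0.87] − 0.44 = 1.43 − 0.44 = 0.99.
Reliability = 0.99 / 1.56 = 0.635.

0.635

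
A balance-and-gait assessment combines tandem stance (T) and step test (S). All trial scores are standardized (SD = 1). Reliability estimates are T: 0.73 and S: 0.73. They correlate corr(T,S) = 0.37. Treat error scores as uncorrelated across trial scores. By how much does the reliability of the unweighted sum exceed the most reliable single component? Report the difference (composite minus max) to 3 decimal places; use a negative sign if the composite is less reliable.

Var(sum) = 2 + 0.74 = 2.74; true-score variance = 1.46 + 0.74 = 2.2; composite reliability = 0.8029.
Max component reliability = 0.7300.
Difference = 0.8029 − 0.7300 = 0.073.

0.073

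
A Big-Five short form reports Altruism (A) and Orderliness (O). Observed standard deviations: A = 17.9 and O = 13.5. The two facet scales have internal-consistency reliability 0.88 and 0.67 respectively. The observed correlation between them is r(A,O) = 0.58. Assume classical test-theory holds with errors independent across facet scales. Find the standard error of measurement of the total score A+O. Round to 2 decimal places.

9.93

Var(total) = 502.66 + 280.314 = 782.974.
True-score variance = 404.068 + 280.314 = 684.382, so reliability = 0.8741.
Error variance = 782.974 − 684.382 = 98.5917; SEM = √98.5917 = 9.93.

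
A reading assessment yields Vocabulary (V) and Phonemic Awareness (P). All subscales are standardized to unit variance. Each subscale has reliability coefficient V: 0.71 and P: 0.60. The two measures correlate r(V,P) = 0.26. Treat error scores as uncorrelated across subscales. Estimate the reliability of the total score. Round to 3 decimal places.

0.726

Var(V+P) = 2 + 2·[0.26] = 2 + 0.52 = 2.52.
Because errors are independent across components, Cov(Tᵢ,Tⱼ) = Cov(Xᵢ,Xⱼ); the off-diagonal part of the true-score variance is the same as above.
True-score variance = [0.71 + 0.60] + 0.52 = 1.31 + 0.52 = 1.83.
Reliability = 1.83 / 2.52 = 0.726.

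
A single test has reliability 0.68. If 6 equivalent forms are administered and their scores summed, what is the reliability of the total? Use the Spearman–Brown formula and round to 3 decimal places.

0.927

ρ_k = kρ / (1 + (k−1)ρ) = 6·0.68 / (1 + 5·0.68) = 4.080 / 4.400 = 0.927.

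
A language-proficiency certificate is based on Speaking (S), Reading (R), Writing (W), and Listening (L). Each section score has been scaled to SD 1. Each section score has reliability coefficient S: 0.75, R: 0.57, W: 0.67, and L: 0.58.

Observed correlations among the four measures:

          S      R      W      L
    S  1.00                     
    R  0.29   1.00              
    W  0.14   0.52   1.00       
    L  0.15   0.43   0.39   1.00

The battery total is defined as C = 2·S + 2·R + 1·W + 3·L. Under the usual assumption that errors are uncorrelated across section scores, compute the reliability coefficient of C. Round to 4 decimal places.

0.7883

Var(C) = 2² + 2² + 1 + 3² + 2·[4·0.29 + 2·0.14 + 6·0.15 + 2·0.52 + 6·0.43 + 3·0.39] = 18 + 14.26 = 32.26.
Because errors are independent across components, Cov(Tᵢ,Tⱼ) = Cov(Xᵢ,Xⱼ); the off-diagonal part of the true-score variance is the same as above.
True-score variance = [2²·0.75 + 2²·0.57 + 0.67 + 3²·0.58] + 14.26 = 11.17 + 14.26 = 25.43.
Reliability = 25.43 / 32.26 = 0.7883.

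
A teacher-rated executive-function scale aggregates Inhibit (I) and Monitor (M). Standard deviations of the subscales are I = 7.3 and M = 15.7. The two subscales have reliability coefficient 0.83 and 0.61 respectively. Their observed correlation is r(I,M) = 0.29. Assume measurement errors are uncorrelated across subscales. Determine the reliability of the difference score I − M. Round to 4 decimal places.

0.5491

Var(I−M) = 7.3² + 15.7² − 2·7.3·15.7·0.29 = 299.78 − 66.4738 = 233.306.
Under uncorrelated errors the observed covariances equal the true-score covariances, so only the own-variance terms attenuate.
True-score variance = [7.3²·0.83 + 15.7²·0.61] − 66.4738 = 194.59 − 66.4738 = 128.116.
Reliability = 128.116 / 233.306 = 0.5491.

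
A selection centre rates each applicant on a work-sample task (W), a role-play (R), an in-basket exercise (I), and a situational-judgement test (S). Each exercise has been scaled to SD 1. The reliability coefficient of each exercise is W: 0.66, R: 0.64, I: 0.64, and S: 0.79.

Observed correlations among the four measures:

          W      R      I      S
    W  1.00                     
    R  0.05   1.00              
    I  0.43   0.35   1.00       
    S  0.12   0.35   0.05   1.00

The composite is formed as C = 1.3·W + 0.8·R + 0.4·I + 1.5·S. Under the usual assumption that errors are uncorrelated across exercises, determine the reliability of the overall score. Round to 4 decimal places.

0.8060

Var(C) = 1.3² + 0.8² + 0.4² + 1.5² + 2·[1.04·0.05 + 0.52·0.43 + 1.95·0.12 + 0.32·0.35 + 1.2·0.35 + 0.6·0.05] = 4.74 + 2.1432 = 6.8832.
Because errors are independent across components, Cov(Tᵢ,Tⱼ) = Cov(Xᵢ,Xⱼ); the off-diagonal part of the true-score variance is the same as above.
True-score variance = [1.3²·0.66 + 0.8²·0.64 + 0.4²·0.64 + 1.5²·0.79] + 2.1432 = 3.4049 + 2.1432 = 5.5481.
Reliability = 5.5481 / 6.8832 = 0.8060.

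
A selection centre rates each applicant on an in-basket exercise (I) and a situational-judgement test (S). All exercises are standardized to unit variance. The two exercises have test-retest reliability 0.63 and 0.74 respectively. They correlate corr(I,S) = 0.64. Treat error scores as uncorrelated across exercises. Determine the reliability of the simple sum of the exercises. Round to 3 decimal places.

Var(I+S) = 2 + 2·[0.64] = 2 + 1.28 = 3.28.
Under uncorrelated errors the observed covariances equal the true-score covariances, so only the own-variance terms attenuate.
True-score variance = [0.63 + 0.74] + 1.28 = 1.37 + 1.28 = 2.65.
Reliability = 2.65 / 3.28 = 0.808.

0.808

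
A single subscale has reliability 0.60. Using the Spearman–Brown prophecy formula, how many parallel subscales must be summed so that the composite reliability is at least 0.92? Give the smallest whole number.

8

k ≥ ρ*(1−ρ₁)/(ρ₁(1−ρ*)) = 0.92·0.40 / (0.60·0.08) = 7.667.
Smallest integer k = 8.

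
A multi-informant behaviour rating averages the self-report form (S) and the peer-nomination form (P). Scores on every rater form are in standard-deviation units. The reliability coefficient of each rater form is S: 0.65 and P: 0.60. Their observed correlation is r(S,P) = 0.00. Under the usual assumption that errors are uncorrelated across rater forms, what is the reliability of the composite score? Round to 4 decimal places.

Var(S+P) = 2 + 2·[0.00] = 2 + 0 = 2.
Because errors are independent across components, Cov(Tᵢ,Tⱼ) = Cov(Xᵢ,Xⱼ); the off-diagonal part of the true-score variance is the same as above.
True-score variance = [0.65 + 0.60] + 0 = 1.25 + 0 = 1.25.
Reliability = 1.25 / 2 = 0.6250.

0.6250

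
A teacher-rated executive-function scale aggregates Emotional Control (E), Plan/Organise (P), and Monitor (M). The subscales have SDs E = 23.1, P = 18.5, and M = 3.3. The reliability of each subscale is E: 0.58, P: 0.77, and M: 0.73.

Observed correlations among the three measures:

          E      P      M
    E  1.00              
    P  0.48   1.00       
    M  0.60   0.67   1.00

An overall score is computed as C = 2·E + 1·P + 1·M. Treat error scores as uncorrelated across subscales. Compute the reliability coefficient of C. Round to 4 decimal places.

Var(C) = 2²·23.1² + 18.5² + 3.3² + 2·[2·23.1·18.5·0.48 + 2·23.1·3.3·0.60 + 18.5·3.3·0.67] = 2487.58 + 1085.27 = 3572.85.
With uncorrelated errors the cross-covariances are all true-score covariance, so they carry over unchanged; only the diagonal terms shrink to ρᵢσᵢ².
True-score variance = [2²·23.1²·0.58 + 18.5²·0.77 + 3.3²·0.73] + 1085.27 = 1509.46 + 1085.27 = 2594.73.
Reliability = 2594.73 / 3572.85 = 0.7262.

0.7262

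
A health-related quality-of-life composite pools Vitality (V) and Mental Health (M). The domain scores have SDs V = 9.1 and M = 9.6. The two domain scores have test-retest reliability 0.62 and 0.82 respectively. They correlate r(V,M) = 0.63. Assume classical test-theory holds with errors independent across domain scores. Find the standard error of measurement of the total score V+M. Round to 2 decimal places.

Var(total) = 174.97 + 110.074 = 285.044.
True-score variance = 126.913 + 110.074 = 236.987, so reliability = 0.8314.
Error variance = 285.044 − 236.987 = 48.0566; SEM = √48.0566 = 6.93.

6.93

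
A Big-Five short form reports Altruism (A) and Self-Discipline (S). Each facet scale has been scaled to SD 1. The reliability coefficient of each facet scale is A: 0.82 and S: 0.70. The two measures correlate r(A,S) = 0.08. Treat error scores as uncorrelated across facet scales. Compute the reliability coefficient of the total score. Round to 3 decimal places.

0.778

Var(A+S) = 2 + 2·[0.08] = 2 + 0.16 = 2.16.
With uncorrelated errors the cross-covariances are all true-score covariance, so they carry over unchanged; only the diagonal terms shrink to ρᵢσᵢ².
True-score variance = [0.82 + 0.70] + 0.16 = 1.52 + 0.16 = 1.68.
Reliability = 1.68 / 2.16 = 0.778.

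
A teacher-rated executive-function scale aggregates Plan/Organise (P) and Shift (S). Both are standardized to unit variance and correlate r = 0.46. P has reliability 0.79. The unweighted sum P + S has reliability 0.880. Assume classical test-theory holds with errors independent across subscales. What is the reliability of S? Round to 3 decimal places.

0.860

Var(P+S) = 2 + 2·0.46 = 2.920.
True-score variance = ρ_P + ρ_S + 2·0.46, so 0.880 = (0.79 + ρ_S + 0.92) / 2.920.
ρ_S = 0.880·2.920 − 0.79 − 0.92 = 0.860.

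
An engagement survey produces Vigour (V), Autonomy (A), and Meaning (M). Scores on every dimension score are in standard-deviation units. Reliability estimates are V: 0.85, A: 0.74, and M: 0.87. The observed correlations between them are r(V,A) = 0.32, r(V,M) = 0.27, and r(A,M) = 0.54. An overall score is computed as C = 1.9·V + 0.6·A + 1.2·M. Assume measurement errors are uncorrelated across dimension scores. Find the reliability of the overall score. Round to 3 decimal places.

Var(C) = 1.9² + 0.6² + 1.2² + 2·[1.14·0.32 + 2.28·0.27 + 0.72·0.54] = 5.41 + 2.7384 = 8.1484.
Under uncorrelated errors the observed covariances equal the true-score covariances, so only the own-variance terms attenuate.
True-score variance = [1.9²·0.85 + 0.6²·0.74 + 1.2²·0.87] + 2.7384 = 4.5877 + 2.7384 = 7.3261.
Reliability = 7.3261 / 8.1484 = 0.899.

0.899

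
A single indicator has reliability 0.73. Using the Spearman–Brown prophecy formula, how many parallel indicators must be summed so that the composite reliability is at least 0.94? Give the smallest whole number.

k ≥ ρ*(1−ρ₁)/(ρ₁(1−ρ*)) = 0.94·0.27 / (0.73·0.06) = 5.795.
Smallest integer k = 6.

6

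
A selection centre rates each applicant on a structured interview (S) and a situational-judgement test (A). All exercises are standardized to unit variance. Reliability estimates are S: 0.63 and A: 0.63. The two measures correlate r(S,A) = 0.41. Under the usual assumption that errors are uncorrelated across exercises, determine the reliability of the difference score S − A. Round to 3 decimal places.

0.373

Var(S−A) = 1 + 1 − 2·0.41 = 2 − 0.82 = 1.18.
Because errors are independent across components, Cov(Tᵢ,Tⱼ) = Cov(Xᵢ,Xⱼ); the off-diagonal part of the true-score variance is the same as above.
True-score variance = [0.63 + 0.63] − 0.82 = 1.26 − 0.82 = 0.44.
Reliability = 0.44 / 1.18 = 0.373.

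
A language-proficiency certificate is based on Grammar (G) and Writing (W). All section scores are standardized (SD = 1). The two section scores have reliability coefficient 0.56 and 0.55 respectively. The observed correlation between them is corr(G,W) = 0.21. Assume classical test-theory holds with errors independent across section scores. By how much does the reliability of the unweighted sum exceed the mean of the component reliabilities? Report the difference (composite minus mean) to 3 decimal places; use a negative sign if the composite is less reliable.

Var(sum) = 2 + 0.42 = 2.42; true-score variance = 1.11 + 0.42 = 1.53; composite reliability = 0.6322.
Mean component reliability = 0.5550.
Difference = 0.6322 − 0.5550 = 0.077.

0.077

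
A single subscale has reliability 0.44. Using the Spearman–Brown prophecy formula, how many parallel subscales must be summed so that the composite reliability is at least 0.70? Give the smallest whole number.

k ≥ ρ*(1−ρ₁)/(ρ₁(1−ρ*)) = 0.70·0.56 / (0.44·0.30) = 2.970.
Smallest integer k = 3.

3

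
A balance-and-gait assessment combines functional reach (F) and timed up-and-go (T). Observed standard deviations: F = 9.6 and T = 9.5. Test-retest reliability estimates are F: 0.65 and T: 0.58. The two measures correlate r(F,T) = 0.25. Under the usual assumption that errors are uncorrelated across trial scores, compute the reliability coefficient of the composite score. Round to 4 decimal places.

0.6923

Var(F+T) = 9.6² + 9.5² + 2·[9.6·9.5·0.25] = 182.41 + 45.6 = 228.01.
With uncorrelated errors the cross-covariances are all true-score covariance, so they carry over unchanged; only the diagonal terms shrink to ρᵢσᵢ².
True-score variance = [9.6²·0.65 + 9.5²·0.58] + 45.6 = 112.249 + 45.6 = 157.849.
Reliability = 157.849 / 228.01 = 0.6923.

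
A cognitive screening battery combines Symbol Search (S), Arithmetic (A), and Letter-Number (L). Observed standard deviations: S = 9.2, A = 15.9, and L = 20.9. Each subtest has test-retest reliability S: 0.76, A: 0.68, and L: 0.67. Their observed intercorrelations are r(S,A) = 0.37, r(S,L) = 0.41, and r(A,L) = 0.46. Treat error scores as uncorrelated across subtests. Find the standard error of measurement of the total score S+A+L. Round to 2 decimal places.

Var(total) = 774.26 + 571.642 = 1345.9.
True-score variance = 528.9 + 571.642 = 1100.54, so reliability = 0.8177.
Error variance = 1345.9 − 1100.54 = 245.36; SEM = √245.36 = 15.66.

15.66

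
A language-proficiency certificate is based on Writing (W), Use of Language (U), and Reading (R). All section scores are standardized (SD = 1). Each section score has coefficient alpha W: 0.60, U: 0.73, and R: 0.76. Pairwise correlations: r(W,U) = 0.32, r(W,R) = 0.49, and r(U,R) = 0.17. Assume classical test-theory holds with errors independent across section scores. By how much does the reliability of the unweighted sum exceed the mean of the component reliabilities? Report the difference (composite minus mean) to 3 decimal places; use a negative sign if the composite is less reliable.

0.120

Var(sum) = 3 + 1.96 = 4.96; true-score variance = 2.09 + 1.96 = 4.05; composite reliability = 0.8165.
Mean component reliability = 0.6967.
Difference = 0.8165 − 0.6967 = 0.120.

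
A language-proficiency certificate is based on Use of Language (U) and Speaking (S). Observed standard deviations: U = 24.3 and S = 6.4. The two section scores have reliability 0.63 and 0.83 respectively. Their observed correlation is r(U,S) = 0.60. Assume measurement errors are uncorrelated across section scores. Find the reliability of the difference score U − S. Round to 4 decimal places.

0.4932

Var(U−S) = 24.3² + 6.4² − 2·24.3·6.4·0.60 = 631.45 − 186.624 = 444.826.
With uncorrelated errors the cross-covariances are all true-score covariance, so they carry over unchanged; only the diagonal terms shrink to ρᵢσᵢ².
True-score variance = [24.3²·0.63 + 6.4²·0.83] − 186.624 = 406.006 − 186.624 = 219.382.
Reliability = 219.382 / 444.826 = 0.4932.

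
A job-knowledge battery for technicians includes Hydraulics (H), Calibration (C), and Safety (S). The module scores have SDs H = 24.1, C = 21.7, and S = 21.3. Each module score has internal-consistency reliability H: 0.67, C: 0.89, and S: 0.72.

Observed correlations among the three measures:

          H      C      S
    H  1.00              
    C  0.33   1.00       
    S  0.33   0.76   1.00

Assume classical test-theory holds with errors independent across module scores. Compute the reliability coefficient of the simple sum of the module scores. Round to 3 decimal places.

Var(H+C+S) = 24.1² + 21.7² + 21.3² + 2·[24.1·21.7·0.33 + 24.1·21.3·0.33 + 21.7·21.3·0.76] = 1505.39 + 1386.52 = 2891.91.
Because errors are independent across components, Cov(Tᵢ,Tⱼ) = Cov(Xᵢ,Xⱼ); the off-diagonal part of the true-score variance is the same as above.
True-score variance = [24.1²·0.67 + 21.7²·0.89 + 21.3²·0.72] + 1386.52 = 1134.89 + 1386.52 = 2521.41.
Reliability = 2521.41 / 2891.91 = 0.872.

0.872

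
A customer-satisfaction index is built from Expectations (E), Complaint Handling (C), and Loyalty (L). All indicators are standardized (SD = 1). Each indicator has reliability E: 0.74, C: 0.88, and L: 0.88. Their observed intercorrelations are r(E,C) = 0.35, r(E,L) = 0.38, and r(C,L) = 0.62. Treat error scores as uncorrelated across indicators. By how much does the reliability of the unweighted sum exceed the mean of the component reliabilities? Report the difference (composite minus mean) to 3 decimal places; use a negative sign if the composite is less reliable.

Var(sum) = 3 + 2.7 = 5.7; true-score variance = 2.5 + 2.7 = 5.2; composite reliability = 0.9123.
Mean component reliability = 0.8333.
Difference = 0.9123 − 0.8333 = 0.079.

0.079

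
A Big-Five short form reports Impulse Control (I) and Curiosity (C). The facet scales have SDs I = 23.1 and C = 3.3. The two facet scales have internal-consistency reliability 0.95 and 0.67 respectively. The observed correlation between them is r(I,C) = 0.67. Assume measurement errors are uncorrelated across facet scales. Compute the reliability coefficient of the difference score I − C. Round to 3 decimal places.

0.932

Var(I−C) = 23.1² + 3.3² − 2·23.1·3.3·0.67 = 544.5 − 102.148 = 442.352.
Because errors are independent across components, Cov(Tᵢ,Tⱼ) = Cov(Xᵢ,Xⱼ); the off-diagonal part of the true-score variance is the same as above.
True-score variance = [23.1²·0.95 + 3.3²·0.67] − 102.148 = 514.226 − 102.148 = 412.078.
Reliability = 412.078 / 442.352 = 0.932.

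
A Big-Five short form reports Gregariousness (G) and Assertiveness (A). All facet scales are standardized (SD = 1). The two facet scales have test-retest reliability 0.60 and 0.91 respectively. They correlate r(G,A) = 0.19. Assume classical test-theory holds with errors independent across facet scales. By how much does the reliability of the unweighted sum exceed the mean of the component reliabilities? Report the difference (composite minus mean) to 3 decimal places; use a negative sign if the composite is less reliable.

0.039

Var(sum) = 2 + 0.38 = 2.38; true-score variance = 1.51 + 0.38 = 1.89; composite reliability = 0.7941.
Mean component reliability = 0.7550.
Difference = 0.7941 − 0.7550 = 0.039.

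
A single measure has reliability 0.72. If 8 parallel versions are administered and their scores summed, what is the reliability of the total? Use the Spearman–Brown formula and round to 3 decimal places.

0.954

ρ_k = kρ / (1 + (k−1)ρ) = 8·0.72 / (1 + 7·0.72) = 5.760 / 6.040 = 0.954.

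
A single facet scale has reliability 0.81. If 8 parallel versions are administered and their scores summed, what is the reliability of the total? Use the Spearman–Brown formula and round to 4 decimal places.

ρ_k = kρ / (1 + (k−1)ρ) = 8·0.81 / (1 + 7·0.81) = 6.480 / 6.670 = 0.9715.

0.9715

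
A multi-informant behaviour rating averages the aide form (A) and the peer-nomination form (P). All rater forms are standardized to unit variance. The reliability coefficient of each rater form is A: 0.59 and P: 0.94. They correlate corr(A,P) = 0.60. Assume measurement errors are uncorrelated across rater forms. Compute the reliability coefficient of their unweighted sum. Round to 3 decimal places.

Var(A+P) = 2 + 2·[0.60] = 2 + 1.2 = 3.2.
With uncorrelated errors the cross-covariances are all true-score covariance, so they carry over unchanged; only the diagonal terms shrink to ρᵢσᵢ².
True-score variance = [0.59 + 0.94] + 1.2 = 1.53 + 1.2 = 2.73.
Reliability = 2.73 / 3.2 = 0.853.

0.853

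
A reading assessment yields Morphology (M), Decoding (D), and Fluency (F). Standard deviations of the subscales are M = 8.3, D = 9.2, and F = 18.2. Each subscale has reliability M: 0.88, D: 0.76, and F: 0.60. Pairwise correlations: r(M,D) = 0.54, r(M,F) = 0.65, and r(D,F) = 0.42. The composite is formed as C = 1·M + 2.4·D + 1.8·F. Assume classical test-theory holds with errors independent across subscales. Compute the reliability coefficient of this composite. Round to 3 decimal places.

Var(C) = 8.3² + 2.4²·9.2² + 1.8²·18.2² + 2·[2.4·8.3·9.2·0.54 + 1.8·8.3·18.2·0.65 + 4.32·9.2·18.2·0.42] = 1629.63 + 1159.01 = 2788.65.
With uncorrelated errors the cross-covariances are all true-score covariance, so they carry over unchanged; only the diagonal terms shrink to ρᵢσᵢ².
True-score variance = [8.3²·0.88 + 2.4²·9.2²·0.76 + 1.8²·18.2²·0.60] + 1159.01 = 1075.07 + 1159.01 = 2234.09.
Reliability = 2234.09 / 2788.65 = 0.801.

0.801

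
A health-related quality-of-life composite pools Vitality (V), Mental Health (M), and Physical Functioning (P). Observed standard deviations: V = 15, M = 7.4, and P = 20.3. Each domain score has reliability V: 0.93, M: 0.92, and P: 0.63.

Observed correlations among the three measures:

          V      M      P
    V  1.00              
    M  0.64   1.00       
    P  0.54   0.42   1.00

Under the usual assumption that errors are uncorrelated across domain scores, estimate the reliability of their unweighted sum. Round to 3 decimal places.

0.866

Var(V+M+P) = 15² + 7.4² + 20.3² + 2·[15·7.4·0.64 + 15·20.3·0.54 + 7.4·20.3·0.42] = 691.85 + 597.125 = 1288.97.
Because errors are independent across components, Cov(Tᵢ,Tⱼ) = Cov(Xᵢ,Xⱼ); the off-diagonal part of the true-score variance is the same as above.
True-score variance = [15²·0.93 + 7.4²·0.92 + 20.3²·0.63] + 597.125 = 519.246 + 597.125 = 1116.37.
Reliability = 1116.37 / 1288.97 = 0.866.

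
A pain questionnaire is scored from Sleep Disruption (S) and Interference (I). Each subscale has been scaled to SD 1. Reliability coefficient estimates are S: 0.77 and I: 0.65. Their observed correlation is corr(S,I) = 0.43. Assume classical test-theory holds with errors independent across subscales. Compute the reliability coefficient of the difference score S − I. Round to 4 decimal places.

0.4912

Var(S−I) = 1 + 1 − 2·0.43 = 2 − 0.86 = 1.14.
Because errors are independent across components, Cov(Tᵢ,Tⱼ) = Cov(Xᵢ,Xⱼ); the off-diagonal part of the true-score variance is the same as above.
True-score variance = [0.77 + 0.65] − 0.86 = 1.42 − 0.86 = 0.56.
Reliability = 0.56 / 1.14 = 0.4912.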